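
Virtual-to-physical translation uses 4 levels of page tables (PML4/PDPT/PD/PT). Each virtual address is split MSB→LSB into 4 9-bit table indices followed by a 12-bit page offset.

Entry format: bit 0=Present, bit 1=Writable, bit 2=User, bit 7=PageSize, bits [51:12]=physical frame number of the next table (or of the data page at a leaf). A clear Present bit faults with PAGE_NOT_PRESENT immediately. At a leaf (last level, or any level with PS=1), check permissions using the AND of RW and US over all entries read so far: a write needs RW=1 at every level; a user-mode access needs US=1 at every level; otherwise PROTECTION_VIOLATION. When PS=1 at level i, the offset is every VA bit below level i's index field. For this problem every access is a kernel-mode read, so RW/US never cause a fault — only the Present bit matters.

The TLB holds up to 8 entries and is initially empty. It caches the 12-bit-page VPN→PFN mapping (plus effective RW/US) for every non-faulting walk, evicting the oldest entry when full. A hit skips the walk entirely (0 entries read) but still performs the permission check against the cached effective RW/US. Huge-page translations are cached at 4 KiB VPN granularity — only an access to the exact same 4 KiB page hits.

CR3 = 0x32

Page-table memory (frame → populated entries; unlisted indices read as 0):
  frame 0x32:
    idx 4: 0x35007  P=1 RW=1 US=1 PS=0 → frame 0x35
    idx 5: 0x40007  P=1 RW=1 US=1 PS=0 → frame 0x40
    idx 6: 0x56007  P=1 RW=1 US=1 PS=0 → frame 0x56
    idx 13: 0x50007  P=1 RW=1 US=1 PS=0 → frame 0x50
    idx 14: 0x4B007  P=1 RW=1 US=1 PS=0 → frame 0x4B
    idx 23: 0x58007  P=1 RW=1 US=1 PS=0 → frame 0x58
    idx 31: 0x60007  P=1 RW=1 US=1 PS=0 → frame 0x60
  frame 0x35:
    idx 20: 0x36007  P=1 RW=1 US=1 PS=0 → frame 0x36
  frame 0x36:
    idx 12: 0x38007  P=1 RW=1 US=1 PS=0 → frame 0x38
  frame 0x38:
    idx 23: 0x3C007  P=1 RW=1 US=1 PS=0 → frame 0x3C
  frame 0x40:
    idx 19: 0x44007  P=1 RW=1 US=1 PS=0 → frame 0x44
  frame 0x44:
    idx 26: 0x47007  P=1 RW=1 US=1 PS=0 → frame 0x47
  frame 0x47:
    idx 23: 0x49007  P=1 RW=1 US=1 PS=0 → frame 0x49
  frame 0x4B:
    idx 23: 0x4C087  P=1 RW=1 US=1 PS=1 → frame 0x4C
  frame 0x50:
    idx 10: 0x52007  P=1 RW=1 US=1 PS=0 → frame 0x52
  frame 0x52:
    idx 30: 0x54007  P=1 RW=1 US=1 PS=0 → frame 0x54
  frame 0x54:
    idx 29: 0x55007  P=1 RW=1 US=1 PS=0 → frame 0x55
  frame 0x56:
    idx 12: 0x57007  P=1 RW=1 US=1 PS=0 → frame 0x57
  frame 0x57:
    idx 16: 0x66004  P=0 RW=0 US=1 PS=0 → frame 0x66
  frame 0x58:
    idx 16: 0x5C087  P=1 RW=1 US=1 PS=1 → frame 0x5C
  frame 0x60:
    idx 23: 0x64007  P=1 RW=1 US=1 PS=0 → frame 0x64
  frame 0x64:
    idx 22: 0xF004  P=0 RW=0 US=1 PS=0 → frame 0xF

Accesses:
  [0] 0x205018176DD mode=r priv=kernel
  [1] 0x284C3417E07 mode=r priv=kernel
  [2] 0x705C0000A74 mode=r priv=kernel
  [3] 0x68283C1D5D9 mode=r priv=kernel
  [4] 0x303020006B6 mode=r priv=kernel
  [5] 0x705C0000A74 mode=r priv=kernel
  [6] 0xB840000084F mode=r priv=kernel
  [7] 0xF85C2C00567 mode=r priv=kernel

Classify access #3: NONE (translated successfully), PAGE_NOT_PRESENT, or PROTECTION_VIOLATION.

Trace:
#0 VA=0x205018176DD (r,kernel):
  [0] read 0x32 idx=4: raw=0x35007 flags P=1 W=1 U=1 S=0
  [1] read 0x35 idx=20: raw=0x36007 flags P=1 W=1 U=1 S=0
  [2] read 0x36 idx=12: raw=0x38007 flags P=1 W=1 U=1 S=0
  [3] read 0x38 idx=23: raw=0x3C007 flags P=1 W=1 U=1 S=0
  ✓ 0x3C6DD  — 4 lookups
#1 VA=0x284C3417E07 (r,kernel):
  [0] read 0x32 idx=5: raw=0x40007 flags P=1 W=1 U=1 S=0
  [1] read 0x40 idx=19: raw=0x44007 flags P=1 W=1 U=1 S=0
  [2] read 0x44 idx=26: raw=0x47007 flags P=1 W=1 U=1 S=0
  [3] read 0x47 idx=23: raw=0x49007 flags P=1 W=1 U=1 S=0
  ✓ 0x49E07  — 4 lookups
#2 VA=0x705C0000A74 (r,kernel):
  [0] read 0x32 idx=14: raw=0x4B007 flags P=1 W=1 U=1 S=0
  [1] read 0x4B idx=23: raw=0x4C087 flags P=1 W=1 U=1 S=1
  ✓ 0x4CA74 (huge @L1)  — 2 lookups
#3 VA=0x68283C1D5D9 (r,kernel):
  [0] read 0x32 idx=13: raw=0x50007 flags P=1 W=1 U=1 S=0
  [1] read 0x50 idx=10: raw=0x52007 flags P=1 W=1 U=1 S=0
  [2] read 0x52 idx=30: raw=0x54007 flags P=1 W=1 U=1 S=0
  [3] read 0x54 idx=29: raw=0x55007 flags P=1 W=1 U=1 S=0
  ✓ 0x555D9  — 4 lookups
#4 VA=0x303020006B6 (r,kernel):
  [0] read 0x32 idx=6: raw=0x56007 flags P=1 W=1 U=1 S=0
  [1] read 0x56 idx=12: raw=0x57007 flags P=1 W=1 U=1 S=0
  [2] read 0x57 idx=16: raw=0x66004 flags P=0 W=0 U=1 S=0
  ✗ PAGE_NOT_PRESENT  [3 reads]
#5 VA=0x705C0000A74 (r,kernel):
  TLB hit vpn=0x705C0000 → PA=0x4CA74
#6 VA=0xB840000084F (r,kernel):
  [0] read 0x32 idx=23: raw=0x58007 flags P=1 W=1 U=1 S=0
  [1] read 0x58 idx=16: raw=0x5C087 flags P=1 W=1 U=1 S=1
  ✓ 0x5C84F (huge @L1)  — 2 lookups
#7 VA=0xF85C2C00567 (r,kernel):
  [0] read 0x32 idx=31: raw=0x60007 flags P=1 W=1 U=1 S=0
  [1] read 0x60 idx=23: raw=0x64007 flags P=1 W=1 U=1 S=0
  [2] read 0x64 idx=22: raw=0xF004 flags P=0 W=0 U=1 S=0
  ✗ PAGE_NOT_PRESENT  [3 reads]

Access #3 fault: NONE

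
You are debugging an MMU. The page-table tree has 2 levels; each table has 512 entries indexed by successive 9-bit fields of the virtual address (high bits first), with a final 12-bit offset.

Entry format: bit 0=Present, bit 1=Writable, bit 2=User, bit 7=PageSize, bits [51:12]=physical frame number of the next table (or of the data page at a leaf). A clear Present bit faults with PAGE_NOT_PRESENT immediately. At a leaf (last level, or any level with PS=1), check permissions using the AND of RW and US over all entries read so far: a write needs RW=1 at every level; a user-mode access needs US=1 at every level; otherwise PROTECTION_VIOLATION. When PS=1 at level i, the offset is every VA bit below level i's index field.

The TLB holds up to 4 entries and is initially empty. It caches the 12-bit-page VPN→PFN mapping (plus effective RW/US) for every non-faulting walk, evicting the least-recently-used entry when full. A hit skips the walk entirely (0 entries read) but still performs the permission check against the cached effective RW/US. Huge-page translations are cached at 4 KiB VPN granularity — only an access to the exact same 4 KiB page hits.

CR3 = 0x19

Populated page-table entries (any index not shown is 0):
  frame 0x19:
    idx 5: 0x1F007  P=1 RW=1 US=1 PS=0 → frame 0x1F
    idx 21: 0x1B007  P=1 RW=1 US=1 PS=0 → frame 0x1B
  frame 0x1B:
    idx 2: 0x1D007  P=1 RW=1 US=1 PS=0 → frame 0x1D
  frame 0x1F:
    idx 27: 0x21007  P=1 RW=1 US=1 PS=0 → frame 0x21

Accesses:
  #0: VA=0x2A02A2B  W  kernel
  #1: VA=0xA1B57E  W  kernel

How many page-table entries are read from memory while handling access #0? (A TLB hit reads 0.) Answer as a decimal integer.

Walk each access:
#0 VA=0x2A02A2B (w,kernel):
  [0] read 0x19 idx=21: raw=0x1B007 flags P=1 W=1 U=1 S=0
  [1] read 0x1B idx=2: raw=0x1D007 flags P=1 W=1 U=1 S=0
  → PA=0x1DA2B  (2 entries read)
#1 VA=0xA1B57E (w,kernel):
  [0] read 0x19 idx=5: raw=0x1F007 flags P=1 W=1 U=1 S=0
  [1] read 0x1F idx=27: raw=0x21007 flags P=1 W=1 U=1 S=0
  → PA=0x2157E  (2 entries read)

Entries read for #0: 2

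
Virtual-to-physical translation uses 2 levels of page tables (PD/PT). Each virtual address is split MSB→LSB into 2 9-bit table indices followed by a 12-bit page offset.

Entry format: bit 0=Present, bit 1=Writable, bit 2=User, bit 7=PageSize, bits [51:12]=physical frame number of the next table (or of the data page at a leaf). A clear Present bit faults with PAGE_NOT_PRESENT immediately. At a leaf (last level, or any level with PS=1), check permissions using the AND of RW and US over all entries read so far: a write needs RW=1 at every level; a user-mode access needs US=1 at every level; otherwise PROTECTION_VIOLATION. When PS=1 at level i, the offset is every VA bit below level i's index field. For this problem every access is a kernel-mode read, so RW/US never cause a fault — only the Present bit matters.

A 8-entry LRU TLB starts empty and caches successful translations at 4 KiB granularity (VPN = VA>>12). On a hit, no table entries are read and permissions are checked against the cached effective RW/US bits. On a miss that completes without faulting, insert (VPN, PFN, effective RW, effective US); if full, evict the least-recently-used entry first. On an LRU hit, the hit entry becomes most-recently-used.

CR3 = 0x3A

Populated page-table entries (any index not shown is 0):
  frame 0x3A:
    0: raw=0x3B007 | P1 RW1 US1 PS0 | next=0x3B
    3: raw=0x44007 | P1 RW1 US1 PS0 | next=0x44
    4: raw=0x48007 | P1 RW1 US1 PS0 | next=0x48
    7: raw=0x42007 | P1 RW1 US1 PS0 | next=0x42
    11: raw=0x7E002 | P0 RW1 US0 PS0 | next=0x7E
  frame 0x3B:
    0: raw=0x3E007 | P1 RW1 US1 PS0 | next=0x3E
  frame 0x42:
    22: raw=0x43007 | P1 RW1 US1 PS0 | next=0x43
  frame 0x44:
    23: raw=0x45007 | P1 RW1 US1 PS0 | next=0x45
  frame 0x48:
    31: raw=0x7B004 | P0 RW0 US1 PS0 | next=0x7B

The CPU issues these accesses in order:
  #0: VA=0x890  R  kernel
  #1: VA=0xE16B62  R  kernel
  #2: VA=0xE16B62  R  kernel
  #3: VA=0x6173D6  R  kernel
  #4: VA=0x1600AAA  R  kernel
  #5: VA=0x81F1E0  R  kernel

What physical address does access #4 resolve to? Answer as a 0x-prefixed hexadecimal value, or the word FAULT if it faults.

Per-access translation:
#0 VA=0x890 (r,kernel):
  lvl0: tbl 0x3A, slot 0 ⇒ 0x3B007 (P1/RW1/US1/PS0)
  lvl1: tbl 0x3B, slot 0 ⇒ 0x3E007 (P1/RW1/US1/PS0)
  ⇒ phys 0x3E890  [2 reads]
#1 VA=0xE16B62 (r,kernel):
  lvl0: tbl 0x3A, slot 7 ⇒ 0x42007 (P1/RW1/US1/PS0)
  lvl1: tbl 0x42, slot 22 ⇒ 0x43007 (P1/RW1/US1/PS0)
  ⇒ phys 0x43B62  [2 reads]
#2 VA=0xE16B62 (r,kernel):
  TLB hit vpn=0xE16 → PA=0x43B62
#3 VA=0x6173D6 (r,kernel):
  lvl0: tbl 0x3A, slot 3 ⇒ 0x44007 (P1/RW1/US1/PS0)
  lvl1: tbl 0x44, slot 23 ⇒ 0x45007 (P1/RW1/US1/PS0)
  ⇒ phys 0x453D6  [2 reads]
#4 VA=0x1600AAA (r,kernel):
  lvl0: tbl 0x3A, slot 11 ⇒ 0x7E002 (P0/RW1/US0/PS0)
  → PAGE_NOT_PRESENT  (1 entries read)
#5 VA=0x81F1E0 (r,kernel):
  lvl0: tbl 0x3A, slot 4 ⇒ 0x48007 (P1/RW1/US1/PS0)
  lvl1: tbl 0x48, slot 31 ⇒ 0x7B004 (P0/RW0/US1/PS0)
  → PAGE_NOT_PRESENT  (2 entries read)

Access #4 PA: FAULT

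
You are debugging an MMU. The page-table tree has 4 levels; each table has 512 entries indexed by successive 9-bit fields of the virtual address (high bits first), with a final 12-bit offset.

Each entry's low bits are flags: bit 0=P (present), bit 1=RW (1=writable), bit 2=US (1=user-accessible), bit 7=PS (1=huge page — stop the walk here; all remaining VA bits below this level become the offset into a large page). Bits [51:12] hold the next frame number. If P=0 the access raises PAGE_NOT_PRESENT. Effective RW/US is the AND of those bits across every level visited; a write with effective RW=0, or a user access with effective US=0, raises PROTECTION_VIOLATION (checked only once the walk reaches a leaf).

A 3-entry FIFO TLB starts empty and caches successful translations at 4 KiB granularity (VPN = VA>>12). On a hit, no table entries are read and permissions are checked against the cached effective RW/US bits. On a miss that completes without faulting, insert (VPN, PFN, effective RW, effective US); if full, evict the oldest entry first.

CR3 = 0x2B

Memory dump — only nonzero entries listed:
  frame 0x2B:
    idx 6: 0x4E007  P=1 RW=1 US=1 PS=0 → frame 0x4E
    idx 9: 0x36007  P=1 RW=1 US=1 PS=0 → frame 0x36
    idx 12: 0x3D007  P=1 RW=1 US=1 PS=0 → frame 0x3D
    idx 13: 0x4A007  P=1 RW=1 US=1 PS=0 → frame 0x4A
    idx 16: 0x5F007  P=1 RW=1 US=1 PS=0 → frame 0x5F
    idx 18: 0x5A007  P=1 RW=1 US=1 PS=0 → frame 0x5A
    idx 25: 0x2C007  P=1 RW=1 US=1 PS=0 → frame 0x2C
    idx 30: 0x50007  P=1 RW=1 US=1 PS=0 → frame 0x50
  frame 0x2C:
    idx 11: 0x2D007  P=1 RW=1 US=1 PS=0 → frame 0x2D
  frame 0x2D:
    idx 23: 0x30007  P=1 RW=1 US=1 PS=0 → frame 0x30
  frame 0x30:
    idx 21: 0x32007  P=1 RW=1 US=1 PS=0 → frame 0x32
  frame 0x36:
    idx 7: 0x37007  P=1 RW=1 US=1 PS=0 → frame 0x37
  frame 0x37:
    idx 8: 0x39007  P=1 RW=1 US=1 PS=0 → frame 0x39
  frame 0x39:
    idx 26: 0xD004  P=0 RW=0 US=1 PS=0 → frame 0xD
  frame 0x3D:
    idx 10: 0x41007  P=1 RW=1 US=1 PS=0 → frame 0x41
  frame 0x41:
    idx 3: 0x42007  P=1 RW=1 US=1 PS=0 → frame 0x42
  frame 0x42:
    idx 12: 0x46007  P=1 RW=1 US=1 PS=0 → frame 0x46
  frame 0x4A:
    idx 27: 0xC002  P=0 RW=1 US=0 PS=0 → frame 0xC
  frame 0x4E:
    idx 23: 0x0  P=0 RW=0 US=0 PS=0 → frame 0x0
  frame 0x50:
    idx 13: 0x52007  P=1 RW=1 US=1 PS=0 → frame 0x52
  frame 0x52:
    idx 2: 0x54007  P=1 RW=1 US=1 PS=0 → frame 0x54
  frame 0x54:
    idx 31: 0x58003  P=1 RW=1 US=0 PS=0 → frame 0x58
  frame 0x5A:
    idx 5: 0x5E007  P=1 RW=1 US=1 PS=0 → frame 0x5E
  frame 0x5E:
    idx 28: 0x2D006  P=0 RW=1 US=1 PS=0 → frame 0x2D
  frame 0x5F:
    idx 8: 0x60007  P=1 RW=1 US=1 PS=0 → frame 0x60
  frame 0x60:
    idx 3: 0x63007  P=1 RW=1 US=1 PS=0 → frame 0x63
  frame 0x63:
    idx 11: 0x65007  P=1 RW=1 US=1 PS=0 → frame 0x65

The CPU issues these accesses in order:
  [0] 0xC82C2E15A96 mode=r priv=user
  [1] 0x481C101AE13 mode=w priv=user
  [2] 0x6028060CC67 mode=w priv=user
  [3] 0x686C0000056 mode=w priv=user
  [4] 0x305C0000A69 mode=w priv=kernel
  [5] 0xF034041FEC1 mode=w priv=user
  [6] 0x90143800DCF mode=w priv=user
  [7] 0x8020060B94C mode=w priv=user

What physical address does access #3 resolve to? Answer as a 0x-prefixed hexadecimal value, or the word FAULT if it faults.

Trace:
#0 VA=0xC82C2E15A96 (r,user):
  L0: frame=0x2B idx=25 entry=0x2C007 [P=1 RW=1 US=1 PS=0]
  L1: frame=0x2C idx=11 entry=0x2D007 [P=1 RW=1 US=1 PS=0]
  L2: frame=0x2D idx=23 entry=0x30007 [P=1 RW=1 US=1 PS=0]
  L3: frame=0x30 idx=21 entry=0x32007 [P=1 RW=1 US=1 PS=0]
  → PA=0x32A96  (4 entries read)
#1 VA=0x481C101AE13 (w,user):
  L0: frame=0x2B idx=9 entry=0x36007 [P=1 RW=1 US=1 PS=0]
  L1: frame=0x36 idx=7 entry=0x37007 [P=1 RW=1 US=1 PS=0]
  L2: frame=0x37 idx=8 entry=0x39007 [P=1 RW=1 US=1 PS=0]
  L3: frame=0x39 idx=26 entry=0xD004 [P=0 RW=0 US=1 PS=0]
  ⇒ fault: PAGE_NOT_PRESENT  — 4 lookups
#2 VA=0x6028060CC67 (w,user):
  L0: frame=0x2B idx=12 entry=0x3D007 [P=1 RW=1 US=1 PS=0]
  L1: frame=0x3D idx=10 entry=0x41007 [P=1 RW=1 US=1 PS=0]
  L2: frame=0x41 idx=3 entry=0x42007 [P=1 RW=1 US=1 PS=0]
  L3: frame=0x42 idx=12 entry=0x46007 [P=1 RW=1 US=1 PS=0]
  → PA=0x46C67  (4 entries read)
#3 VA=0x686C0000056 (w,user):
  L0: frame=0x2B idx=13 entry=0x4A007 [P=1 RW=1 US=1 PS=0]
  L1: frame=0x4A idx=27 entry=0xC002 [P=0 RW=1 US=0 PS=0]
  ⇒ fault: PAGE_NOT_PRESENT  — 2 lookups
#4 VA=0x305C0000A69 (w,kernel):
  L0: frame=0x2B idx=6 entry=0x4E007 [P=1 RW=1 US=1 PS=0]
  L1: frame=0x4E idx=23 entry=0x0 [P=0 RW=0 US=0 PS=0]
  ⇒ fault: PAGE_NOT_PRESENT  — 2 lookups
#5 VA=0xF034041FEC1 (w,user):
  L0: frame=0x2B idx=30 entry=0x50007 [P=1 RW=1 US=1 PS=0]
  L1: frame=0x50 idx=13 entry=0x52007 [P=1 RW=1 US=1 PS=0]
  L2: frame=0x52 idx=2 entry=0x54007 [P=1 RW=1 US=1 PS=0]
  L3: frame=0x54 idx=31 entry=0x58003 [P=1 RW=1 US=0 PS=0]
  ⇒ fault: PROTECTION_VIOLATION  — 4 lookups
#6 VA=0x90143800DCF (w,user):
  L0: frame=0x2B idx=18 entry=0x5A007 [P=1 RW=1 US=1 PS=0]
  L1: frame=0x5A idx=5 entry=0x5E007 [P=1 RW=1 US=1 PS=0]
  L2: frame=0x5E idx=28 entry=0x2D006 [P=0 RW=1 US=1 PS=0]
  ⇒ fault: PAGE_NOT_PRESENT  — 3 lookups
#7 VA=0x8020060B94C (w,user):
  L0: frame=0x2B idx=16 entry=0x5F007 [P=1 RW=1 US=1 PS=0]
  L1: frame=0x5F idx=8 entry=0x60007 [P=1 RW=1 US=1 PS=0]
  L2: frame=0x60 idx=3 entry=0x63007 [P=1 RW=1 US=1 PS=0]
  L3: frame=0x63 idx=11 entry=0x65007 [P=1 RW=1 US=1 PS=0]
  → PA=0x6594C  (4 entries read)

Access #3 PA: FAULT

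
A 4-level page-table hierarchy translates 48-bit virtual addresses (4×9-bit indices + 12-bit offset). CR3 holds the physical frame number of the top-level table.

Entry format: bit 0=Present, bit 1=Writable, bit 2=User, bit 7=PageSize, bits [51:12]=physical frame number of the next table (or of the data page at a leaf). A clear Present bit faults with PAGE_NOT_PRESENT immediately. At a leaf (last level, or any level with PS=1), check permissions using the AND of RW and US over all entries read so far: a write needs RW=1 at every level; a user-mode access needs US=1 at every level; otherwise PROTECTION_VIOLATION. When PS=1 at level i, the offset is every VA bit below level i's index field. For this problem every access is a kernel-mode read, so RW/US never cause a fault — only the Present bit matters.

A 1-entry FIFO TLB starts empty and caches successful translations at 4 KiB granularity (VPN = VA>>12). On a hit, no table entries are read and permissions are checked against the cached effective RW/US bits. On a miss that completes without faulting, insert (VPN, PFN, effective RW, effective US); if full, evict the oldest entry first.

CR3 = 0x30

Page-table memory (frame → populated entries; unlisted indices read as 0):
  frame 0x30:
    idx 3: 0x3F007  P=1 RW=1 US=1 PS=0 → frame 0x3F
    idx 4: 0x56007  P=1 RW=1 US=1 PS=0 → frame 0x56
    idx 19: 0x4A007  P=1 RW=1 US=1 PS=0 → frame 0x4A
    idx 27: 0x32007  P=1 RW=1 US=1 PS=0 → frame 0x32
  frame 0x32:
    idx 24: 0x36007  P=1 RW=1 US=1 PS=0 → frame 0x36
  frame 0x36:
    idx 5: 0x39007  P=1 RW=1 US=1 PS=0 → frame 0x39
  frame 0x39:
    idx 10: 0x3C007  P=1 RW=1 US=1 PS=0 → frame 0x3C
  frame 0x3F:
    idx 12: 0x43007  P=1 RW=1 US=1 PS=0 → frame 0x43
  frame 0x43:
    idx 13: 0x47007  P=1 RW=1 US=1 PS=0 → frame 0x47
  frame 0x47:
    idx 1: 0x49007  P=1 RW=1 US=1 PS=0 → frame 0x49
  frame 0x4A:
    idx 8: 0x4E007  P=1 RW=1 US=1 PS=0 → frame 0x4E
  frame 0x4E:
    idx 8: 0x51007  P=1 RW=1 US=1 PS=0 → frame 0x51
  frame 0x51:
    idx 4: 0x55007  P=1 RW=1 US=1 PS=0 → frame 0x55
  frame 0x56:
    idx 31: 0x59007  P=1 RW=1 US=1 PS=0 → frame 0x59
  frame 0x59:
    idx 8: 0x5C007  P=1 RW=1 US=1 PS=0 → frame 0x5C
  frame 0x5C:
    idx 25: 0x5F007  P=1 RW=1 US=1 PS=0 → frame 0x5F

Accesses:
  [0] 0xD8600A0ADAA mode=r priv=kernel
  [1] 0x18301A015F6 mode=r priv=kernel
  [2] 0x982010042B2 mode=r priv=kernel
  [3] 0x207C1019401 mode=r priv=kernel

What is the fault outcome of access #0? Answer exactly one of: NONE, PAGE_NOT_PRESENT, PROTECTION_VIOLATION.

Per-access translation:
#0 VA=0xD8600A0ADAA (r,kernel):
  [0] read 0x30 idx=27: raw=0x32007 flags P=1 W=1 U=1 S=0
  [1] read 0x32 idx=24: raw=0x36007 flags P=1 W=1 U=1 S=0
  [2] read 0x36 idx=5: raw=0x39007 flags P=1 W=1 U=1 S=0
  [3] read 0x39 idx=10: raw=0x3C007 flags P=1 W=1 U=1 S=0
  ⇒ phys 0x3CDAA  [4 reads]
#1 VA=0x18301A015F6 (r,kernel):
  [0] read 0x30 idx=3: raw=0x3F007 flags P=1 W=1 U=1 S=0
  [1] read 0x3F idx=12: raw=0x43007 flags P=1 W=1 U=1 S=0
  [2] read 0x43 idx=13: raw=0x47007 flags P=1 W=1 U=1 S=0
  [3] read 0x47 idx=1: raw=0x49007 flags P=1 W=1 U=1 S=0
  ⇒ phys 0x495F6  [4 reads]
#2 VA=0x982010042B2 (r,kernel):
  [0] read 0x30 idx=19: raw=0x4A007 flags P=1 W=1 U=1 S=0
  [1] read 0x4A idx=8: raw=0x4E007 flags P=1 W=1 U=1 S=0
  [2] read 0x4E idx=8: raw=0x51007 flags P=1 W=1 U=1 S=0
  [3] read 0x51 idx=4: raw=0x55007 flags P=1 W=1 U=1 S=0
  ⇒ phys 0x552B2  [4 reads]
#3 VA=0x207C1019401 (r,kernel):
  [0] read 0x30 idx=4: raw=0x56007 flags P=1 W=1 U=1 S=0
  [1] read 0x56 idx=31: raw=0x59007 flags P=1 W=1 U=1 S=0
  [2] read 0x59 idx=8: raw=0x5C007 flags P=1 W=1 U=1 S=0
  [3] read 0x5C idx=25: raw=0x5F007 flags P=1 W=1 U=1 S=0
  ⇒ phys 0x5F401  [4 reads]

Access #0 fault: NONE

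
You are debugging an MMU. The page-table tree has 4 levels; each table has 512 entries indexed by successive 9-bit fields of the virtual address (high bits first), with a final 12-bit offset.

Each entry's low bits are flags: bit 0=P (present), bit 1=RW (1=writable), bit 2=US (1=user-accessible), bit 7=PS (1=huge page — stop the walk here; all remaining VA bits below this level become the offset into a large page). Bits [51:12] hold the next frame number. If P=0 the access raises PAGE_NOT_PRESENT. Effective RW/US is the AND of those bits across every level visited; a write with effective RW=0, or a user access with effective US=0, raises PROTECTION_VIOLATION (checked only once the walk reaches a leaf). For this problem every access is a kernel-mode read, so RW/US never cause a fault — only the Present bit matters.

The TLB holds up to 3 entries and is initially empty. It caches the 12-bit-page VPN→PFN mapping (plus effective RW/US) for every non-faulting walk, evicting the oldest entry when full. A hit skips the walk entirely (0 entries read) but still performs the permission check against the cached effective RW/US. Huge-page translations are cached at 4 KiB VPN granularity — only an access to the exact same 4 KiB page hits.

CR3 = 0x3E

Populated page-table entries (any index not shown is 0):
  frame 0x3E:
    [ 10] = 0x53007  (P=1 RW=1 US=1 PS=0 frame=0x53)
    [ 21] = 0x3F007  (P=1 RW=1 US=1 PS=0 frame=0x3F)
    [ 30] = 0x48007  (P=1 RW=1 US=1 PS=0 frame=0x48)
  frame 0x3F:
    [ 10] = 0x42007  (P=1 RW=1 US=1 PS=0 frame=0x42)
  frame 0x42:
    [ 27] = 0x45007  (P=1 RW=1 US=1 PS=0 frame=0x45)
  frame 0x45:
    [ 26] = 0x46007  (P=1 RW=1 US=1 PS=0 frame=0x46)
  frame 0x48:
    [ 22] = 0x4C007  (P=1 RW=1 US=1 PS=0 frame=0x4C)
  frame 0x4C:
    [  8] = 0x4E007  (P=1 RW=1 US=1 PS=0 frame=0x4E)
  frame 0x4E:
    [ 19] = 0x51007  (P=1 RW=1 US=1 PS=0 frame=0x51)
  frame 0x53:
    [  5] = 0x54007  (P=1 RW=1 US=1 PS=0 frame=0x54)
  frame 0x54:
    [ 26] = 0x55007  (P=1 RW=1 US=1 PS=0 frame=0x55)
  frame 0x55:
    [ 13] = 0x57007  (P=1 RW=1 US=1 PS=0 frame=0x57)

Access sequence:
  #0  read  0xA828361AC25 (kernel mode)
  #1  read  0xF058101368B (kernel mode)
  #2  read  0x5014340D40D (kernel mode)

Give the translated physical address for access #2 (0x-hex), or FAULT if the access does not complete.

Walk each access:
#0 VA=0xA828361AC25 (r,kernel):
  L0 @0x3E[21] → 0x3F007  P=1,RW=1,US=1,PS=0
  L1 @0x3F[10] → 0x42007  P=1,RW=1,US=1,PS=0
  L2 @0x42[27] → 0x45007  P=1,RW=1,US=1,PS=0
  L3 @0x45[26] → 0x46007  P=1,RW=1,US=1,PS=0
  → PA=0x46C25  (4 entries read)
#1 VA=0xF058101368B (r,kernel):
  L0 @0x3E[30] → 0x48007  P=1,RW=1,US=1,PS=0
  L1 @0x48[22] → 0x4C007  P=1,RW=1,US=1,PS=0
  L2 @0x4C[8] → 0x4E007  P=1,RW=1,US=1,PS=0
  L3 @0x4E[19] → 0x51007  P=1,RW=1,US=1,PS=0
  → PA=0x5168B  (4 entries read)
#2 VA=0x5014340D40D (r,kernel):
  L0 @0x3E[10] → 0x53007  P=1,RW=1,US=1,PS=0
  L1 @0x53[5] → 0x54007  P=1,RW=1,US=1,PS=0
  L2 @0x54[26] → 0x55007  P=1,RW=1,US=1,PS=0
  L3 @0x55[13] → 0x57007  P=1,RW=1,US=1,PS=0
  → PA=0x5740D  (4 entries read)

Access #2 PA: 0x5740D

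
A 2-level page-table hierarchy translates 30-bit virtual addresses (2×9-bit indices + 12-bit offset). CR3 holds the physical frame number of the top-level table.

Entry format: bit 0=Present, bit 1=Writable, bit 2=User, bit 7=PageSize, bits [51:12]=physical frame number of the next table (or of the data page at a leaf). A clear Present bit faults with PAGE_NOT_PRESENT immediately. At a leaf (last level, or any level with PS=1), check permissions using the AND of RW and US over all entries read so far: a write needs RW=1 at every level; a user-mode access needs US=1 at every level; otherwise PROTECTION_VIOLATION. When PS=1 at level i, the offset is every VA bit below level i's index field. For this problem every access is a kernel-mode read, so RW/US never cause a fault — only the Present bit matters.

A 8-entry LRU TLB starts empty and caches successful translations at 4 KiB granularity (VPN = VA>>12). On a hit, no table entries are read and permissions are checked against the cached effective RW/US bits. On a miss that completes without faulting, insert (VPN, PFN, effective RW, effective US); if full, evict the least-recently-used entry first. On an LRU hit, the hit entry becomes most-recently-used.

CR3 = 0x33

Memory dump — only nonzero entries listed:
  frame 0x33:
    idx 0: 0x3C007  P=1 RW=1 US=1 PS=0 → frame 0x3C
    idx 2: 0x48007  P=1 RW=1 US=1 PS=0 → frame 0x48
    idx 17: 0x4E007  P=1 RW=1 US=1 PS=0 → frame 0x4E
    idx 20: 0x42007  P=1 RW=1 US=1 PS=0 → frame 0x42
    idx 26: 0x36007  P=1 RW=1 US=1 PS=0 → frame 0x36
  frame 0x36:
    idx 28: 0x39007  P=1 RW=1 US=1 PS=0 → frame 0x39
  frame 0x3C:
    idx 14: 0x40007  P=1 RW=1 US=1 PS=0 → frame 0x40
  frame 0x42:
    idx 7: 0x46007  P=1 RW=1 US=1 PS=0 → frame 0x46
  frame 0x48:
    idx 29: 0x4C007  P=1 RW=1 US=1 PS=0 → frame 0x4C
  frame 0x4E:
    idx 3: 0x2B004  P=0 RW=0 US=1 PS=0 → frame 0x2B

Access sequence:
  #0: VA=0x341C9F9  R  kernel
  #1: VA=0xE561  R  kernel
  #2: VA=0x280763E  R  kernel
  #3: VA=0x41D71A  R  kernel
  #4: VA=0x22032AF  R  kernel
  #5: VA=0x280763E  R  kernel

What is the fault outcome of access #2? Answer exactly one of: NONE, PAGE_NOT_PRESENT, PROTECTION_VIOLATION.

Walk each access:
#0 VA=0x341C9F9 (r,kernel):
  L0 @0x33[26] → 0x36007  P=1,RW=1,US=1,PS=0
  L1 @0x36[28] → 0x39007  P=1,RW=1,US=1,PS=0
  → PA=0x399F9  (2 entries read)
#1 VA=0xE561 (r,kernel):
  L0 @0x33[0] → 0x3C007  P=1,RW=1,US=1,PS=0
  L1 @0x3C[14] → 0x40007  P=1,RW=1,US=1,PS=0
  → PA=0x40561  (2 entries read)
#2 VA=0x280763E (r,kernel):
  L0 @0x33[20] → 0x42007  P=1,RW=1,US=1,PS=0
  L1 @0x42[7] → 0x46007  P=1,RW=1,US=1,PS=0
  → PA=0x4663E  (2 entries read)
#3 VA=0x41D71A (r,kernel):
  L0 @0x33[2] → 0x48007  P=1,RW=1,US=1,PS=0
  L1 @0x48[29] → 0x4C007  P=1,RW=1,US=1,PS=0
  → PA=0x4C71A  (2 entries read)
#4 VA=0x22032AF (r,kernel):
  L0 @0x33[17] → 0x4E007  P=1,RW=1,US=1,PS=0
  L1 @0x4E[3] → 0x2B004  P=0,RW=0,US=1,PS=0
  ⇒ fault: PAGE_NOT_PRESENT  — 2 lookups
#5 VA=0x280763E (r,kernel):
  TLB hit vpn=0x2807 → PA=0x4663E

Access #2 fault: NONE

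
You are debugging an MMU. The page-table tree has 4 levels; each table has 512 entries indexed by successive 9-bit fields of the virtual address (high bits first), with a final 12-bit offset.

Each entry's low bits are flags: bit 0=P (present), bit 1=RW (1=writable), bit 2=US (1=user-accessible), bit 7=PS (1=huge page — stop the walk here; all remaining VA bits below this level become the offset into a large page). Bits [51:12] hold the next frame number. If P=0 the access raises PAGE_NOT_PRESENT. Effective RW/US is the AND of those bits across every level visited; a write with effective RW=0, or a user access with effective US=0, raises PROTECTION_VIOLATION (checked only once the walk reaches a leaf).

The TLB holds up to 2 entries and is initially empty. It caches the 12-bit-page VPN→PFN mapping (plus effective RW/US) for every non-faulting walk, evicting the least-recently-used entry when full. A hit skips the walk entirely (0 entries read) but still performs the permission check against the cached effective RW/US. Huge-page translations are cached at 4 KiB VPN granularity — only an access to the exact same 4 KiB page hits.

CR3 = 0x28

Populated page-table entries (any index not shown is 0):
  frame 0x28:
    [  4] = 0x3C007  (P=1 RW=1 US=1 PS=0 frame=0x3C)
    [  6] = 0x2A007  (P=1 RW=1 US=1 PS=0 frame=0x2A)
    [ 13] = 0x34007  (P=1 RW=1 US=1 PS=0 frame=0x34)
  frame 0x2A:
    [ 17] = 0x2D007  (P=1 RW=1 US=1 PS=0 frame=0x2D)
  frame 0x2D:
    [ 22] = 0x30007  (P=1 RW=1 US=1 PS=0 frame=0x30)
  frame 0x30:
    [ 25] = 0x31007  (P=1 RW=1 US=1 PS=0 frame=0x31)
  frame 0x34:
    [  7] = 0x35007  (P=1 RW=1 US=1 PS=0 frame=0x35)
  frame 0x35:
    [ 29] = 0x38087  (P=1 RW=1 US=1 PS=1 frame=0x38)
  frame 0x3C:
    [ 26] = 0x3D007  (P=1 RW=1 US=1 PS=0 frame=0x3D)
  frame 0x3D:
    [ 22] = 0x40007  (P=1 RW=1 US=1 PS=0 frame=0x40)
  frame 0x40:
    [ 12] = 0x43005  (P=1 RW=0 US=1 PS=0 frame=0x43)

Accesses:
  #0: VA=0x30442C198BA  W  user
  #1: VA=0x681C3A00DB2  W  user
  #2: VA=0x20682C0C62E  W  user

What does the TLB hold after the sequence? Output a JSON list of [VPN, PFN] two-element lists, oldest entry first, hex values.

Walk each access:
#0 VA=0x30442C198BA (w,user):
  L0 @0x28[6] → 0x2A007  P=1,RW=1,US=1,PS=0
  L1 @0x2A[17] → 0x2D007  P=1,RW=1,US=1,PS=0
  L2 @0x2D[22] → 0x30007  P=1,RW=1,US=1,PS=0
  L3 @0x30[25] → 0x31007  P=1,RW=1,US=1,PS=0
  ⇒ phys 0x318BA  [4 reads]
#1 VA=0x681C3A00DB2 (w,user):
  L0 @0x28[13] → 0x34007  P=1,RW=1,US=1,PS=0
  L1 @0x34[7] → 0x35007  P=1,RW=1,US=1,PS=0
  L2 @0x35[29] → 0x38087  P=1,RW=1,US=1,PS=1
  ⇒ phys 0x38DB2 (huge @L2)  [3 reads]
#2 VA=0x20682C0C62E (w,user):
  L0 @0x28[4] → 0x3C007  P=1,RW=1,US=1,PS=0
  L1 @0x3C[26] → 0x3D007  P=1,RW=1,US=1,PS=0
  L2 @0x3D[22] → 0x40007  P=1,RW=1,US=1,PS=0
  L3 @0x40[12] → 0x43005  P=1,RW=0,US=1,PS=0
  ⇒ fault: PROTECTION_VIOLATION  — 4 lookups

TLB: [["0x30442C19", "0x31"], ["0x681C3A00", "0x38"]]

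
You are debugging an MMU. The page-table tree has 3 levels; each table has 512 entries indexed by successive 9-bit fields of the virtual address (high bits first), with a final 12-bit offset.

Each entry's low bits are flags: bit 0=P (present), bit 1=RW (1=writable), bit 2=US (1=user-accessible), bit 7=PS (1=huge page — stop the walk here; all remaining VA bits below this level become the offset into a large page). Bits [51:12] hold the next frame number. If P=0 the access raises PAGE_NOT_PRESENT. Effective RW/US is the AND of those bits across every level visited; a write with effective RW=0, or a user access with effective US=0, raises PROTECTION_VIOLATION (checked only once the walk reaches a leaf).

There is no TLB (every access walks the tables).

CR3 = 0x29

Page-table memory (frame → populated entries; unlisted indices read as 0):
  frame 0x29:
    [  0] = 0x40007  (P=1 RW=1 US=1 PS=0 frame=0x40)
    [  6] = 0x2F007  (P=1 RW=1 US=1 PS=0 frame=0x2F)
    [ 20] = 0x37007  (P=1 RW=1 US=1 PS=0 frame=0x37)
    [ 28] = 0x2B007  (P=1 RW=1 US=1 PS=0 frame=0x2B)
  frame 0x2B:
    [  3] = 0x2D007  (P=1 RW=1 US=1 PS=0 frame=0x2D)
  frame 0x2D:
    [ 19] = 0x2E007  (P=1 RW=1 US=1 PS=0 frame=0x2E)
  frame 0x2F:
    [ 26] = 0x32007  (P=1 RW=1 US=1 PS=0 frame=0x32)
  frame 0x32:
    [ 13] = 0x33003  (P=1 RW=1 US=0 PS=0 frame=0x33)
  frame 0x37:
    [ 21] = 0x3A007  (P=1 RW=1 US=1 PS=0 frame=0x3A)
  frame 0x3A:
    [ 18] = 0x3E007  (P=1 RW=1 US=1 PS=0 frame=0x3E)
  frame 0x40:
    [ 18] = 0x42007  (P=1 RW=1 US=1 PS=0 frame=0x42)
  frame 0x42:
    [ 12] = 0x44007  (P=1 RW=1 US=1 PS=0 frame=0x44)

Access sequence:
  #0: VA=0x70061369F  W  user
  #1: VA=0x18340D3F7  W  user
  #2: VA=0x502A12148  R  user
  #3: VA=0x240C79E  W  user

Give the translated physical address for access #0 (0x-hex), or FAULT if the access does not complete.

Walk each access:
#0 VA=0x70061369F (w,user):
  L0: frame=0x29 idx=28 entry=0x2B007 [P=1 RW=1 US=1 PS=0]
  L1: frame=0x2B idx=3 entry=0x2D007 [P=1 RW=1 US=1 PS=0]
  L2: frame=0x2D idx=19 entry=0x2E007 [P=1 RW=1 US=1 PS=0]
  ✓ 0x2E69F  — 3 lookups
#1 VA=0x18340D3F7 (w,user):
  L0: frame=0x29 idx=6 entry=0x2F007 [P=1 RW=1 US=1 PS=0]
  L1: frame=0x2F idx=26 entry=0x32007 [P=1 RW=1 US=1 PS=0]
  L2: frame=0x32 idx=13 entry=0x33003 [P=1 RW=1 US=0 PS=0]
  ✗ PROTECTION_VIOLATION  [3 reads]
#2 VA=0x502A12148 (r,user):
  L0: frame=0x29 idx=20 entry=0x37007 [P=1 RW=1 US=1 PS=0]
  L1: frame=0x37 idx=21 entry=0x3A007 [P=1 RW=1 US=1 PS=0]
  L2: frame=0x3A idx=18 entry=0x3E007 [P=1 RW=1 US=1 PS=0]
  ✓ 0x3E148  — 3 lookups
#3 VA=0x240C79E (w,user):
  L0: frame=0x29 idx=0 entry=0x40007 [P=1 RW=1 US=1 PS=0]
  L1: frame=0x40 idx=18 entry=0x42007 [P=1 RW=1 US=1 PS=0]
  L2: frame=0x42 idx=12 entry=0x44007 [P=1 RW=1 US=1 PS=0]
  ✓ 0x4479E  — 3 lookups

Access #0 PA: 0x2E69F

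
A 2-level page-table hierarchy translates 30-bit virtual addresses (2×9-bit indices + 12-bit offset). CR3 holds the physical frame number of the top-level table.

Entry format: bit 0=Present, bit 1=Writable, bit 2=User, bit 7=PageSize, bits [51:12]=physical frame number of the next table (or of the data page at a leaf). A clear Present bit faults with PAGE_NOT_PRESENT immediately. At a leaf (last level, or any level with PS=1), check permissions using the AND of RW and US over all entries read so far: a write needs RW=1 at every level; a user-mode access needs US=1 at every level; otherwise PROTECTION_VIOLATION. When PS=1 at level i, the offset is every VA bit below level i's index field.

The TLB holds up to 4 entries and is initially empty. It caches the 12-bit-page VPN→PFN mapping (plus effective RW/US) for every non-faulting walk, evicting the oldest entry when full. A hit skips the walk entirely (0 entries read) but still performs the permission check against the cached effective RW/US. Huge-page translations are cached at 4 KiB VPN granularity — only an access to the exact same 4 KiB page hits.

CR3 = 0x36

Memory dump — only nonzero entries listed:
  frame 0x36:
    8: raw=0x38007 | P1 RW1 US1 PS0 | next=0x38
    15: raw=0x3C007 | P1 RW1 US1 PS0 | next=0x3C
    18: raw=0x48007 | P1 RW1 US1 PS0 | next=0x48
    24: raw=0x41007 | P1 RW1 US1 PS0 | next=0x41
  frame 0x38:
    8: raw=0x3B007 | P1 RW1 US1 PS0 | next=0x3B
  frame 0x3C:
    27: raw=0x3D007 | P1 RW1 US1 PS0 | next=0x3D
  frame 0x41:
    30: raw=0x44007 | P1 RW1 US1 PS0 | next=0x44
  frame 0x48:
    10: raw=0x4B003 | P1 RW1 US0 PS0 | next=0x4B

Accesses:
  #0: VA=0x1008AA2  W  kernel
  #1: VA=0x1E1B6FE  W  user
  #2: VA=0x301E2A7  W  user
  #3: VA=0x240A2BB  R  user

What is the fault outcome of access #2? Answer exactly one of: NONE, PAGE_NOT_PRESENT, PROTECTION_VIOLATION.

Per-access translation:
#0 VA=0x1008AA2 (w,kernel):
  L0 @0x36[8] → 0x38007  P=1,RW=1,US=1,PS=0
  L1 @0x38[8] → 0x3B007  P=1,RW=1,US=1,PS=0
  ⇒ phys 0x3BAA2  [2 reads]
#1 VA=0x1E1B6FE (w,user):
  L0 @0x36[15] → 0x3C007  P=1,RW=1,US=1,PS=0
  L1 @0x3C[27] → 0x3D007  P=1,RW=1,US=1,PS=0
  ⇒ phys 0x3D6FE  [2 reads]
#2 VA=0x301E2A7 (w,user):
  L0 @0x36[24] → 0x41007  P=1,RW=1,US=1,PS=0
  L1 @0x41[30] → 0x44007  P=1,RW=1,US=1,PS=0
  ⇒ phys 0x442A7  [2 reads]
#3 VA=0x240A2BB (r,user):
  L0 @0x36[18] → 0x48007  P=1,RW=1,US=1,PS=0
  L1 @0x48[10] → 0x4B003  P=1,RW=1,US=0,PS=0
  ⇒ fault: PROTECTION_VIOLATION  — 2 lookups

Access #2 fault: NONE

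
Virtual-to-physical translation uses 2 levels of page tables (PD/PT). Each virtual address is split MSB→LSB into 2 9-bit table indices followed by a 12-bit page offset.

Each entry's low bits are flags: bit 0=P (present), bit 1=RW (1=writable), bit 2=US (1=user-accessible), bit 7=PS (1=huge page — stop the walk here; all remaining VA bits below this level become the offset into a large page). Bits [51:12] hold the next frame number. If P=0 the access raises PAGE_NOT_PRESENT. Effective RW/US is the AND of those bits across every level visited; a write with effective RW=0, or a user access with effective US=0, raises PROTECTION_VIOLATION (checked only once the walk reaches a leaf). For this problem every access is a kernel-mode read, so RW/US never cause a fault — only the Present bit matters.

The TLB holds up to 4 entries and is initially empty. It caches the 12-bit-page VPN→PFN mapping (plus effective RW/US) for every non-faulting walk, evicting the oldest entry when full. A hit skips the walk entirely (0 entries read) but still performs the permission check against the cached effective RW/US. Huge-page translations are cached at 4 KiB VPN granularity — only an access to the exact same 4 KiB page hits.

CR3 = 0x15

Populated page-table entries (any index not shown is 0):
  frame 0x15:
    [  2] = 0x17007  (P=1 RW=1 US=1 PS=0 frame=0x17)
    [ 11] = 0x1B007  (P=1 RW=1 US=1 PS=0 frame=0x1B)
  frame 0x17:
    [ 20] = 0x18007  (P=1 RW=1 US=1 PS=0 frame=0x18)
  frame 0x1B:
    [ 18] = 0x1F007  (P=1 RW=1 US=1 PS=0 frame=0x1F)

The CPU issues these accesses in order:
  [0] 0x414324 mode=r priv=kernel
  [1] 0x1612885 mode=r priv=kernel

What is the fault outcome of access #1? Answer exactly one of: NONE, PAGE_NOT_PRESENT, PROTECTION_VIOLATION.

Walk each access:
#0 VA=0x414324 (r,kernel):
  [0] read 0x15 idx=2: raw=0x17007 flags P=1 W=1 U=1 S=0
  [1] read 0x17 idx=20: raw=0x18007 flags P=1 W=1 U=1 S=0
  ⇒ phys 0x18324  [2 reads]
#1 VA=0x1612885 (r,kernel):
  [0] read 0x15 idx=11: raw=0x1B007 flags P=1 W=1 U=1 S=0
  [1] read 0x1B idx=18: raw=0x1F007 flags P=1 W=1 U=1 S=0
  ⇒ phys 0x1F885  [2 reads]

Access #1 fault: NONE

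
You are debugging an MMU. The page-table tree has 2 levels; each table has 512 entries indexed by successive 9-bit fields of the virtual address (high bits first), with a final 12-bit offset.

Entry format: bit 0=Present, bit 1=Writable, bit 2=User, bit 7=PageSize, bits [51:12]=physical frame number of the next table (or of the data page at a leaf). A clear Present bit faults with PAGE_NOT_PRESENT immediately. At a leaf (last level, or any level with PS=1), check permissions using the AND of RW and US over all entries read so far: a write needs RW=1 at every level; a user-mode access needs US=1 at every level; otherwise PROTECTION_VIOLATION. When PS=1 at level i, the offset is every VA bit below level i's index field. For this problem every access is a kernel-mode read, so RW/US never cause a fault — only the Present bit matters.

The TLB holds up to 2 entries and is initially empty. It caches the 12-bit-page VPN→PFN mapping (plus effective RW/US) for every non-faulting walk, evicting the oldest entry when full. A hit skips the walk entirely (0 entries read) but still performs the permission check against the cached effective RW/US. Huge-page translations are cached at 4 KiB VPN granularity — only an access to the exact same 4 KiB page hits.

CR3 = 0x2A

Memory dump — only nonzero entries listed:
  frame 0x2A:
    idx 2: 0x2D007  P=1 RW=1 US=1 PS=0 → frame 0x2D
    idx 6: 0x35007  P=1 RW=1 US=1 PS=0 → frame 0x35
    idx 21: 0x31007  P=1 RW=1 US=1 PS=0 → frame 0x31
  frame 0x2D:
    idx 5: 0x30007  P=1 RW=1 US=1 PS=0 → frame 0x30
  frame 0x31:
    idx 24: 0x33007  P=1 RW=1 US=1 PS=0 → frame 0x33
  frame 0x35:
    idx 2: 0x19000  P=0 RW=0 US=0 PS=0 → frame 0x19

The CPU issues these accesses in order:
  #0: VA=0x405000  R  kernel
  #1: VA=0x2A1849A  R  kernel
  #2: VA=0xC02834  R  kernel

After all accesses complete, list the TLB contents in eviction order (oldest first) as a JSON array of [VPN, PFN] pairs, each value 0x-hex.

Per-access translation:
#0 VA=0x405000 (r,kernel):
  [0] read 0x2A idx=2: raw=0x2D007 flags P=1 W=1 U=1 S=0
  [1] read 0x2D idx=5: raw=0x30007 flags P=1 W=1 U=1 S=0
  ⇒ phys 0x30000  [2 reads]
#1 VA=0x2A1849A (r,kernel):
  [0] read 0x2A idx=21: raw=0x31007 flags P=1 W=1 U=1 S=0
  [1] read 0x31 idx=24: raw=0x33007 flags P=1 W=1 U=1 S=0
  ⇒ phys 0x3349A  [2 reads]
#2 VA=0xC02834 (r,kernel):
  [0] read 0x2A idx=6: raw=0x35007 flags P=1 W=1 U=1 S=0
  [1] read 0x35 idx=2: raw=0x19000 flags P=0 W=0 U=0 S=0
  ✗ PAGE_NOT_PRESENT  [2 reads]

TLB: [["0x405", "0x30"], ["0x2A18", "0x33"]]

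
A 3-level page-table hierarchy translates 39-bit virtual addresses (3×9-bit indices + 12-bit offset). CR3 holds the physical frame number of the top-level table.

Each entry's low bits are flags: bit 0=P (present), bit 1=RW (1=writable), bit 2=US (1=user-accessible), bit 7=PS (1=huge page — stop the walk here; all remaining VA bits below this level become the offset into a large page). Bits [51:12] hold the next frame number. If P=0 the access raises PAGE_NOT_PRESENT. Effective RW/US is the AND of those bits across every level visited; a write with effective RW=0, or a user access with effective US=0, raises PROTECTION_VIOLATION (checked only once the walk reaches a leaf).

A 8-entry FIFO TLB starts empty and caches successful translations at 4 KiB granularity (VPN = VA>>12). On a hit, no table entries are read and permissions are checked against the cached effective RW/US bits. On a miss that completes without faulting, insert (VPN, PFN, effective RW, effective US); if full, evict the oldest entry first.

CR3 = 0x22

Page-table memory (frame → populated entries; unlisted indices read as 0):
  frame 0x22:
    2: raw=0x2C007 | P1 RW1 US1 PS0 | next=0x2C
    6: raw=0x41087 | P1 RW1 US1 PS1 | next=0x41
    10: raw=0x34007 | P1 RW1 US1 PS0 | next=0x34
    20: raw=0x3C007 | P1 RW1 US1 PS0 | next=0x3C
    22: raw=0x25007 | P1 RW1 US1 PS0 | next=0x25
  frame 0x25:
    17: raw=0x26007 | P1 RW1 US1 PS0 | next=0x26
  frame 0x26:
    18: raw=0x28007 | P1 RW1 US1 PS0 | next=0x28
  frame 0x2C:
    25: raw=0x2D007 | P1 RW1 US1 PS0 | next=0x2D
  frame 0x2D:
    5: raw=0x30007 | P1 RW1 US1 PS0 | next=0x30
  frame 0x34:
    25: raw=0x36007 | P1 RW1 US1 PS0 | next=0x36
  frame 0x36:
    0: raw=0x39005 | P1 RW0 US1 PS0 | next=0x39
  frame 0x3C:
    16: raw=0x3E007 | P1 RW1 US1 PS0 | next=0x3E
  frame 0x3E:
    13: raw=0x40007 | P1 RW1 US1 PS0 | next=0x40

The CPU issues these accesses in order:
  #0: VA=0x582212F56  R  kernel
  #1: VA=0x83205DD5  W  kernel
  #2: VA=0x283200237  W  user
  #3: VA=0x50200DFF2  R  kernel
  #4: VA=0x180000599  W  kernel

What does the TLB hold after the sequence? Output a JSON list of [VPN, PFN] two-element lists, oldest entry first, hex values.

Trace:
#0 VA=0x582212F56 (r,kernel):
  [0] read 0x22 idx=22: raw=0x25007 flags P=1 W=1 U=1 S=0
  [1] read 0x25 idx=17: raw=0x26007 flags P=1 W=1 U=1 S=0
  [2] read 0x26 idx=18: raw=0x28007 flags P=1 W=1 U=1 S=0
  ✓ 0x28F56  — 3 lookups
#1 VA=0x83205DD5 (w,kernel):
  [0] read 0x22 idx=2: raw=0x2C007 flags P=1 W=1 U=1 S=0
  [1] read 0x2C idx=25: raw=0x2D007 flags P=1 W=1 U=1 S=0
  [2] read 0x2D idx=5: raw=0x30007 flags P=1 W=1 U=1 S=0
  ✓ 0x30DD5  — 3 lookups
#2 VA=0x283200237 (w,user):
  [0] read 0x22 idx=10: raw=0x34007 flags P=1 W=1 U=1 S=0
  [1] read 0x34 idx=25: raw=0x36007 flags P=1 W=1 U=1 S=0
  [2] read 0x36 idx=0: raw=0x39005 flags P=1 W=0 U=1 S=0
  → PROTECTION_VIOLATION  (3 entries read)
#3 VA=0x50200DFF2 (r,kernel):
  [0] read 0x22 idx=20: raw=0x3C007 flags P=1 W=1 U=1 S=0
  [1] read 0x3C idx=16: raw=0x3E007 flags P=1 W=1 U=1 S=0
  [2] read 0x3E idx=13: raw=0x40007 flags P=1 W=1 U=1 S=0
  ✓ 0x40FF2  — 3 lookups
#4 VA=0x180000599 (w,kernel):
  [0] read 0x22 idx=6: raw=0x41087 flags P=1 W=1 U=1 S=1
  ✓ 0x41599 (huge @L0)  — 1 lookups

TLB: [["0x582212", "0x28"], ["0x83205", "0x30"], ["0x50200D", "0x40"], ["0x180000", "0x41"]]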